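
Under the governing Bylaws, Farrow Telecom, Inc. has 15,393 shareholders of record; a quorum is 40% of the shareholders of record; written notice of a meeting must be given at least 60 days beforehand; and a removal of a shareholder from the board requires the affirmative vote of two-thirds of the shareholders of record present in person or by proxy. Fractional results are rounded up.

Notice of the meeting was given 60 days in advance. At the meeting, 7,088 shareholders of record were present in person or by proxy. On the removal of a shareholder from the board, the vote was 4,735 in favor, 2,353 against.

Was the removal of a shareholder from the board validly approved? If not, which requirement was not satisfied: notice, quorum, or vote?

Notice: 60 days given; 60 required. Satisfied.
Quorum: 40% of 15,393 = 6,157.20, rounded up to 6,158; 7,088 present. Satisfied.
Vote: requires two-thirds of those present (7,088); 2/3 of 7088 = 4725.33, rounded up to 4726, so 4,726 needed; 4,735 in favor. Satisfied.

Valid — all requirements satisfied.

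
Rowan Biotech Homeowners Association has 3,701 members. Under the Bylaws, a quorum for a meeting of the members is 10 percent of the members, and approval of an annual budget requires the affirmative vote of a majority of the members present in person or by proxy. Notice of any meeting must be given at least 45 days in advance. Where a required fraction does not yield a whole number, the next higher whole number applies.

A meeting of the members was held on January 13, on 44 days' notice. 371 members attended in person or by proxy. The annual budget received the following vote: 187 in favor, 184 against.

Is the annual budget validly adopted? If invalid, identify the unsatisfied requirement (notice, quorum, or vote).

Notice: 44 days given; 45 required. Not satisfied.
Quorum: 10% of 3,701 = 370.10, rounded up to 371; 371 present. Satisfied.
Vote: requires a majority of those present (371); a majority of 371 is 186, so 186 needed; 187 in favor. Satisfied.

Invalid — notice requirement not satisfied.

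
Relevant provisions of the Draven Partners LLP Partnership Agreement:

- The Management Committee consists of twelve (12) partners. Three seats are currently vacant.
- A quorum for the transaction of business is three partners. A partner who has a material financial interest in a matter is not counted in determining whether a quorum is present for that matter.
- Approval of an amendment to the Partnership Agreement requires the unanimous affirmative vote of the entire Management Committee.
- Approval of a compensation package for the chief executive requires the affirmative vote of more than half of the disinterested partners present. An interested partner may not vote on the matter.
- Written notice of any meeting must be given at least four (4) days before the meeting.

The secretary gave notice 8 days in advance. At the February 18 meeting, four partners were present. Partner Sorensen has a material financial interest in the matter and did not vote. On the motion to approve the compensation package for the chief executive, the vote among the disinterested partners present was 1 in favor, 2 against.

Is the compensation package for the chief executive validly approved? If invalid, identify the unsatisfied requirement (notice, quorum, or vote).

Invalid — vote requirement not satisfied.

Notice: 8 days given; 4 required (8 ≥ 4). Satisfied.
Quorum: 4 present, but the 1 interested partner does not count, leaving 3. Quorum is 3. Satisfied.
Vote: the compensation package for the chief executive requires a majority of the disinterested partners present (4 − 1 = 3). A majority of 3 is 2, so 2 affirmative votes are needed; 1 voted in favor. Not satisfied.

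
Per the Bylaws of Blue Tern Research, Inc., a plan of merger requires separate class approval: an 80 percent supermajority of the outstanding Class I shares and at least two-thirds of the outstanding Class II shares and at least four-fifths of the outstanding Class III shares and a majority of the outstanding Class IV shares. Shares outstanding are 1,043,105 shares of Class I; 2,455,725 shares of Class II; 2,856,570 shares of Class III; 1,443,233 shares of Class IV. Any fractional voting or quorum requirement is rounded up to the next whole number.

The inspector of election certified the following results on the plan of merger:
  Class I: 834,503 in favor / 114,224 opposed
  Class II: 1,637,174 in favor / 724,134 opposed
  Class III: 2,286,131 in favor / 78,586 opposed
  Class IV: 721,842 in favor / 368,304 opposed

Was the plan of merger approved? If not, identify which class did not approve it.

Class I: 4/5 of 1043105 = 834484; 834,484 required, 834,503 in favor — approved.
Class II: 2/3 of 2455725 = 1637150; 1,637,150 required, 1,637,174 in favor — approved.
Class III: 4/5 of 2856570 = 2285256; 2,285,256 required, 2,286,131 in favor — approved.
Class IV: a majority of 1443233 is 721617; 721,617 required, 721,842 in favor — approved.

Approved — every class gave the required vote.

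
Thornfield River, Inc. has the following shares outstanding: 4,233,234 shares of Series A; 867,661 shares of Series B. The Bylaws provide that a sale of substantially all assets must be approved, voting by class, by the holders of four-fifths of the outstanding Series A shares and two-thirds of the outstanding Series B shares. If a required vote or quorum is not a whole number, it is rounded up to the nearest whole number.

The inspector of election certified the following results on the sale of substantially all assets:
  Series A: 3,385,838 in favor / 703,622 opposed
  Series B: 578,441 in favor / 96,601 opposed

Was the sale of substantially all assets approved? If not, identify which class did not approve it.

Not approved — the Series A shares did not give the required vote.

Series A: 4/5 of 4233234 = 3386587.20, rounded up to 3386588; 3,386,588 required, 3,385,838 in favor — not approved.
Series B: 2/3 of 867661 = 578440.67, rounded up to 578441; 578,441 required, 578,441 in favor — approved.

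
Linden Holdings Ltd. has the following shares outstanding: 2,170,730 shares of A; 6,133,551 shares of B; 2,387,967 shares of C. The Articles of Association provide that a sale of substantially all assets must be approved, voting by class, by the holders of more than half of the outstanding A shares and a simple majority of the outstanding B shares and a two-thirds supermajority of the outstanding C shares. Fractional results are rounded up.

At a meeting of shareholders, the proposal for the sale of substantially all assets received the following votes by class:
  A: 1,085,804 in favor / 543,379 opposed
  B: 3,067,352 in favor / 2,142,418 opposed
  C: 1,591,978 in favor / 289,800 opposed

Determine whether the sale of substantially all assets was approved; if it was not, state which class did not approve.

Approved — every class gave the required vote.

A: a majority of 2170730 is 1085366; 1,085,366 required, 1,085,804 in favor — approved.
B: a majority of 6133551 is 3066776; 3,066,776 required, 3,067,352 in favor — approved.
C: 2/3 of 2387967 = 1591978; 1,591,978 required, 1,591,978 in favor — approved.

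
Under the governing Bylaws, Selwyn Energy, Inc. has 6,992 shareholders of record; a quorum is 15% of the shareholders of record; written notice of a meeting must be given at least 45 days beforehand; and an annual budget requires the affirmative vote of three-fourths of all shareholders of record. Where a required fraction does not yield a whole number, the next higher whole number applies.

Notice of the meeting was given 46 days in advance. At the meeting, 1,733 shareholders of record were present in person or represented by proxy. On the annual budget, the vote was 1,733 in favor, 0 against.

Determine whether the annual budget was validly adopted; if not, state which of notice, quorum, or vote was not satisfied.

Invalid — vote requirement not satisfied.

Notice: 46 days given; 45 required. Satisfied.
Quorum: 15% of 6,992 = 1,048.80, rounded up to 1,049; 1,733 present. Satisfied.
Vote: requires three-fourths of all shareholders of record (6,992); 3/4 of 6992 = 5244, so 5,244 needed; 1,733 in favor. Not satisfied.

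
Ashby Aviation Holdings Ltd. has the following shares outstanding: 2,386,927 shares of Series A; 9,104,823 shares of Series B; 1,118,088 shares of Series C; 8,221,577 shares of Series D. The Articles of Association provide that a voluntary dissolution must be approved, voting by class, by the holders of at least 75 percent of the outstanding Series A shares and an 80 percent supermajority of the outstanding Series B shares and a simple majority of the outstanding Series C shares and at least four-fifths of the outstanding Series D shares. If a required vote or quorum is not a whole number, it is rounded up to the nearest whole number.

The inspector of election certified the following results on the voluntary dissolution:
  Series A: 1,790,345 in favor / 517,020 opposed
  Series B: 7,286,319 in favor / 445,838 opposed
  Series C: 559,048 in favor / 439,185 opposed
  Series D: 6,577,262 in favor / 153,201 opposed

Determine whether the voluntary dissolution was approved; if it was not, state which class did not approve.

Approved — every class gave the required vote.

Series A: 3/4 of 2386927 = 1790195.25, rounded up to 1790196; 1,790,196 required, 1,790,345 in favor — approved.
Series B: 4/5 of 9104823 = 7283858.40, rounded up to 7283859; 7,283,859 required, 7,286,319 in favor — approved.
Series C: a majority of 1118088 is 559045; 559,045 required, 559,048 in favor — approved.
Series D: 4/5 of 8221577 = 6577261.60, rounded up to 6577262; 6,577,262 required, 6,577,262 in favor — approved.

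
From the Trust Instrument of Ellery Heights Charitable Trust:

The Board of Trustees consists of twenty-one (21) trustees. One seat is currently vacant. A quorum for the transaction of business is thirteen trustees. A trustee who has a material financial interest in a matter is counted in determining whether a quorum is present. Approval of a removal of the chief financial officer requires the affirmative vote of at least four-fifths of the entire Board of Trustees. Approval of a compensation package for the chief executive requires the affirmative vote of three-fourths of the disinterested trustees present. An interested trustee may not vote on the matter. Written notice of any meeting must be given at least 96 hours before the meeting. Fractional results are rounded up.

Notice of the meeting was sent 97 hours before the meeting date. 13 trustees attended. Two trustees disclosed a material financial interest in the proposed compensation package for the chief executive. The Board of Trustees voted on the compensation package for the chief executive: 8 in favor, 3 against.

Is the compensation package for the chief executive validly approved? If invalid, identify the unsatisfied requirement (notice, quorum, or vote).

Invalid — vote requirement not satisfied.

Notice: 97 hours given; 96 required (97 ≥ 96). Satisfied.
Quorum: 13 present (interested trustees count toward quorum); quorum is 13. Satisfied.
Vote: the compensation package for the chief executive requires three-fourths of the disinterested trustees present (13 − 2 = 11). 3/4 of 11 = 8.25, rounded up to 9, so 9 affirmative votes are needed; 8 voted in favor. Not satisfied.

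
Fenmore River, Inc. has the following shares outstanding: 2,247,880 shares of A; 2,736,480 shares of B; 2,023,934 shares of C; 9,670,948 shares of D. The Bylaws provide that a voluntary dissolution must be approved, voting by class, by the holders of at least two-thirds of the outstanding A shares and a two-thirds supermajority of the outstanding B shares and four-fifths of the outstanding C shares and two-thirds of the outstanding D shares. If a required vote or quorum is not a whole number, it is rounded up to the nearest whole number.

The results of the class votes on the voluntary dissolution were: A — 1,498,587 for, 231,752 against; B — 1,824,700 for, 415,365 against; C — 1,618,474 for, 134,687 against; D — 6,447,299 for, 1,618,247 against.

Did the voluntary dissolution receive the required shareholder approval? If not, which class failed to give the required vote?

A: 2/3 of 2247880 = 1498586.67, rounded up to 1498587; 1,498,587 required, 1,498,587 in favor — approved.
B: 2/3 of 2736480 = 1824320; 1,824,320 required, 1,824,700 in favor — approved.
C: 4/5 of 2023934 = 1619147.20, rounded up to 1619148; 1,619,148 required, 1,618,474 in favor — not approved.
D: 2/3 of 9670948 = 6447298.67, rounded up to 6447299; 6,447,299 required, 6,447,299 in favor — approved.

Not approved — the C shares did not give the required vote.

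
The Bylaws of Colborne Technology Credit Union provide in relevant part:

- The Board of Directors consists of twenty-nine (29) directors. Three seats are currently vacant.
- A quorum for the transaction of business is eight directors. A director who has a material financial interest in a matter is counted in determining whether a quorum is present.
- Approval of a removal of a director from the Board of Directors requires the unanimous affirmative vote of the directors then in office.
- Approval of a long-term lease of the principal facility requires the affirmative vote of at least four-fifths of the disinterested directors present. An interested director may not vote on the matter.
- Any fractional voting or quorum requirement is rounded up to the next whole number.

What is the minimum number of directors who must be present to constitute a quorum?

The quorum is fixed at 8.

8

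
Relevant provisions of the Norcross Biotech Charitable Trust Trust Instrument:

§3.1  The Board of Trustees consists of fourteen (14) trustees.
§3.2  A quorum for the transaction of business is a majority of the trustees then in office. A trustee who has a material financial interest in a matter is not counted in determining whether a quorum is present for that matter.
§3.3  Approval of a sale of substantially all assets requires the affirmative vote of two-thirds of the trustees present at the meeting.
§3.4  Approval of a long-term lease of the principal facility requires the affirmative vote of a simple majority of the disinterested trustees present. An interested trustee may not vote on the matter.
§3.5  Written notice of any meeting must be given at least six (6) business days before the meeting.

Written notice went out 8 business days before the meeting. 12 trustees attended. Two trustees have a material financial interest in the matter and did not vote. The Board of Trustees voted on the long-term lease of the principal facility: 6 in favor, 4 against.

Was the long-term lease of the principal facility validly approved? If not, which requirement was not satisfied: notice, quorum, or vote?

Valid — all requirements satisfied.

Notice: 8 business days given; 6 required (8 ≥ 6). Satisfied.
Quorum: 12 present, but the 2 interested trustees do not count, leaving 10. Quorum is 8. Satisfied.
Vote: the long-term lease of the principal facility requires a majority of the disinterested trustees present (12 − 2 = 10). A majority of 10 is 6, so 6 affirmative votes are needed; 6 voted in favor. Satisfied.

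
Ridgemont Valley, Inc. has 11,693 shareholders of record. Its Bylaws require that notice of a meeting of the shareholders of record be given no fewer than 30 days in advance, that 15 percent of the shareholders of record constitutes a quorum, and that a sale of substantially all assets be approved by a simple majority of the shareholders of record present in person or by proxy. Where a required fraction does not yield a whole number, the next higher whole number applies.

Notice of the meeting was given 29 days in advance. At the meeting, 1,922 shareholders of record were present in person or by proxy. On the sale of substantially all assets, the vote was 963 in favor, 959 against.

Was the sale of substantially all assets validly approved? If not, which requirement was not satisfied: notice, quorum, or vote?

Invalid — notice requirement not satisfied.

Notice: 29 days given; 30 required. Not satisfied.
Quorum: 15% of 11,693 = 1,753.95, rounded up to 1,754; 1,922 present. Satisfied.
Vote: requires a majority of those present (1,922); a majority of 1922 is 962, so 962 needed; 963 in favor. Satisfied.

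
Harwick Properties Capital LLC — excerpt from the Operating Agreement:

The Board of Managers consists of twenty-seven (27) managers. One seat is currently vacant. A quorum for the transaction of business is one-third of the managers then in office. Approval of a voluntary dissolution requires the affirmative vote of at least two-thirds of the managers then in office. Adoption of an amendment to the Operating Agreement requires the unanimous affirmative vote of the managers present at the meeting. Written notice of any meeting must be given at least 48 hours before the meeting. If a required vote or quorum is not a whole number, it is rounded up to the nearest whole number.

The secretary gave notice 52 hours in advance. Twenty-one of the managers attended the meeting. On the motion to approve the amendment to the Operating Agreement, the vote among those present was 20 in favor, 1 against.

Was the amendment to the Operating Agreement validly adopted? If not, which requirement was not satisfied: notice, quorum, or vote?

Notice: 52 hours given; 48 required (52 ≥ 48). Satisfied.
Quorum: 21 present; quorum is 9. Satisfied.
Vote: the amendment to the Operating Agreement requires the unanimous vote of the managers present (21). Unanimous means all 21, so 21 affirmative votes are needed; 20 voted in favor. Not satisfied.

Invalid — vote requirement not satisfied.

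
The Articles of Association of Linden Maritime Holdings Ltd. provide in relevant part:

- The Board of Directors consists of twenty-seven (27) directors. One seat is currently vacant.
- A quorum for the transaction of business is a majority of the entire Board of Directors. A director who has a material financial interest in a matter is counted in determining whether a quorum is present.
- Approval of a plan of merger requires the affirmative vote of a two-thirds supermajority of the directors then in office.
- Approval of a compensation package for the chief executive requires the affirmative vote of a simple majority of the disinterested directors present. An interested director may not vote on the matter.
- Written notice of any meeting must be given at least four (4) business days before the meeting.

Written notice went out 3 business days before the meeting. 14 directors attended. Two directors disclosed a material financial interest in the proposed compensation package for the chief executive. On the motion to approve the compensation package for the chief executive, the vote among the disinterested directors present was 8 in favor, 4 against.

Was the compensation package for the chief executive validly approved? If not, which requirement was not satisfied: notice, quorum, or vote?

Invalid — notice requirement not satisfied.

Notice: 3 business days given; 4 required (3 < 4). Not satisfied.
Quorum: 14 present (interested directors count toward quorum); quorum is 14. Satisfied.
Vote: the compensation package for the chief executive requires a majority of the disinterested directors present (14 − 2 = 12). A majority of 12 is 7, so 7 affirmative votes are needed; 8 voted in favor. Satisfied.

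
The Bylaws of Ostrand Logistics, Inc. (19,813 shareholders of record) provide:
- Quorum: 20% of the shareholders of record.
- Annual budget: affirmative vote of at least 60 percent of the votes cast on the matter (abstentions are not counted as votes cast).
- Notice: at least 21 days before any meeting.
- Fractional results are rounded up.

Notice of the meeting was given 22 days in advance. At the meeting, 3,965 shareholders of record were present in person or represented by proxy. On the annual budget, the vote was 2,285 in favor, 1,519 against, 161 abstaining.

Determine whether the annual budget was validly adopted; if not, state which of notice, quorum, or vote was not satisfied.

Notice: 22 days given; 21 required. Satisfied.
Quorum: 20% of 19,813 = 3,962.60, rounded up to 3,963; 3,965 present. Satisfied.
Vote: requires three-fifths of the votes cast (3,965 − 161 abstaining = 3,804); 3/5 of 3804 = 2282.40, rounded up to 2283, so 2,283 needed; 2,285 in favor. Satisfied.

Valid — all requirements satisfied.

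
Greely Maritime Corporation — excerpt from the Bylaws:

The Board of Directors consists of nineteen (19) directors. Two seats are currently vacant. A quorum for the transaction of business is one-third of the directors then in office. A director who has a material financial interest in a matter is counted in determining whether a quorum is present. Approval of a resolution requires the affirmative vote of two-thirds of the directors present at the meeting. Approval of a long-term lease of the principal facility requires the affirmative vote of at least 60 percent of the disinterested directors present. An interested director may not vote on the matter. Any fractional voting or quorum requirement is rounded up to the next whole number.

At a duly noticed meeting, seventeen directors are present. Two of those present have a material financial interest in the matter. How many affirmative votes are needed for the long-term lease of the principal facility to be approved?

9

The long-term lease of the principal facility requires three-fifths of the disinterested directors present (17 − 2 = 15).
3/5 of 15 = 9.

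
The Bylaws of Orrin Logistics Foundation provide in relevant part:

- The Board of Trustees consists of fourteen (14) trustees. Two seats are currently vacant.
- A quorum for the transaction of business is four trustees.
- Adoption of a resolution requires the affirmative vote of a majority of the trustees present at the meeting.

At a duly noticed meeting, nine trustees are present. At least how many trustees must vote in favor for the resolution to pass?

5

The resolution requires a majority of the trustees present (9).
A majority of 9 is 5.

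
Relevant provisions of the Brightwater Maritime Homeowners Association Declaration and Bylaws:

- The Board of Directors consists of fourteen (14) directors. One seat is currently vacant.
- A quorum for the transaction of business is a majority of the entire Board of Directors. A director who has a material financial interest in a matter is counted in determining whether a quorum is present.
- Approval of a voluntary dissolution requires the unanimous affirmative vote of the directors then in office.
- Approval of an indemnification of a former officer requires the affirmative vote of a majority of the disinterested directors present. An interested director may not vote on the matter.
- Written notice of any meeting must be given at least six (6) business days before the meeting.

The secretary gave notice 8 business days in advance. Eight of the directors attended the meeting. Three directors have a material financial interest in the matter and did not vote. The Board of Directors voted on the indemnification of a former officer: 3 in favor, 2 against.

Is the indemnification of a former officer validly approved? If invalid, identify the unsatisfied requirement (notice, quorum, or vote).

Notice: 8 business days given; 6 required (8 ≥ 6). Satisfied.
Quorum: 8 present (interested directors count toward quorum); quorum is 8. Satisfied.
Vote: the indemnification of a former officer requires a majority of the disinterested directors present (8 − 3 = 5). A majority of 5 is 3, so 3 affirmative votes are needed; 3 voted in favor. Satisfied.

Valid — all requirements satisfied.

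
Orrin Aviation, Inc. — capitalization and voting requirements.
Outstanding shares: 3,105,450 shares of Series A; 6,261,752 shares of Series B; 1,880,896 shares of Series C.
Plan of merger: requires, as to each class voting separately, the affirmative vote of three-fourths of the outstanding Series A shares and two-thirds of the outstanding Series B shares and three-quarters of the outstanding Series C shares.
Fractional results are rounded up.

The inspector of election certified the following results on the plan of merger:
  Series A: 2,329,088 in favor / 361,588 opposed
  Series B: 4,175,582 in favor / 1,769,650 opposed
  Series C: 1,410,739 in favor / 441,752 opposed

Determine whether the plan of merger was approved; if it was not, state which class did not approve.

Approved — every class gave the required vote.

Series A: 3/4 of 3105450 = 2329087.50, rounded up to 2329088; 2,329,088 required, 2,329,088 in favor — approved.
Series B: 2/3 of 6261752 = 4174501.33, rounded up to 4174502; 4,174,502 required, 4,175,582 in favor — approved.
Series C: 3/4 of 1880896 = 1410672; 1,410,672 required, 1,410,739 in favor — approved.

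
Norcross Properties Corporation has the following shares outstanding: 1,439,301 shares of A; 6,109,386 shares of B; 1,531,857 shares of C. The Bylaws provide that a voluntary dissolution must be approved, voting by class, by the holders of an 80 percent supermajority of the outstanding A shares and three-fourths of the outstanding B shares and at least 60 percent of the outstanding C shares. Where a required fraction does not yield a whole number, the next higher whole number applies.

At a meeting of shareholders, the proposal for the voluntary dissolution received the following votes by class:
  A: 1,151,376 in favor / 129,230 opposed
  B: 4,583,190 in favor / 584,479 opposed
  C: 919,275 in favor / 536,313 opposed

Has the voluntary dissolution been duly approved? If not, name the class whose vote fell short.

Not approved — the A shares did not give the required vote.

A: 4/5 of 1439301 = 1151440.80, rounded up to 1151441; 1,151,441 required, 1,151,376 in favor — not approved.
B: 3/4 of 6109386 = 4582039.50, rounded up to 4582040; 4,582,040 required, 4,583,190 in favor — approved.
C: 3/5 of 1531857 = 919114.20, rounded up to 919115; 919,115 required, 919,275 in favor — approved.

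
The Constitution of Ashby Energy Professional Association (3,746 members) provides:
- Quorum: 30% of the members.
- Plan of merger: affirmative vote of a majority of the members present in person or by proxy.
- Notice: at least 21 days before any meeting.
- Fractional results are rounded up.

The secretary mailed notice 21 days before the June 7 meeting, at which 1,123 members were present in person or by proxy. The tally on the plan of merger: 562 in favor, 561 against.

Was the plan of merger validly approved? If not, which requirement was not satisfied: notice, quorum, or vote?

Invalid — quorum requirement not satisfied.

Notice: 21 days given; 21 required. Satisfied.
Quorum: 30% of 3,746 = 1,123.80, rounded up to 1,124; 1,123 present. Not satisfied.
Vote: requires a majority of those present (1,123); a majority of 1123 is 562, so 562 needed; 562 in favor. Satisfied.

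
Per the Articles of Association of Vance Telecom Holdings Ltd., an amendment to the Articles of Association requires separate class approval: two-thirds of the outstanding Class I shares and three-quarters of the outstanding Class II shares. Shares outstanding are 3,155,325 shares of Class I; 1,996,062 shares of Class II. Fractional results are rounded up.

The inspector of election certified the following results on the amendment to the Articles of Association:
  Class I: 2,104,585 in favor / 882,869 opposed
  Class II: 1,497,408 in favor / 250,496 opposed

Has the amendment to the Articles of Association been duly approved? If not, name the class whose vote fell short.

Approved — every class gave the required vote.

Class I: 2/3 of 3155325 = 2103550; 2,103,550 required, 2,104,585 in favor — approved.
Class II: 3/4 of 1996062 = 1497046.50, rounded up to 1497047; 1,497,047 required, 1,497,408 in favor — approved.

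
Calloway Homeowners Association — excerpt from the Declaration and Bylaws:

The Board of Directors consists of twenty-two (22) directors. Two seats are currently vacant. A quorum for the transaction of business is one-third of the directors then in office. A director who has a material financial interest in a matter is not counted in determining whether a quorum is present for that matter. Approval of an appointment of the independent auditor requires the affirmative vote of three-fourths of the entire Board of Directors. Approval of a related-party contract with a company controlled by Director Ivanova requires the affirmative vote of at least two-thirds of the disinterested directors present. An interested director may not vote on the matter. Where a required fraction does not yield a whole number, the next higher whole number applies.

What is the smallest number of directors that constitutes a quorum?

7

1/3 of 20 = 6.67, rounded up to 7.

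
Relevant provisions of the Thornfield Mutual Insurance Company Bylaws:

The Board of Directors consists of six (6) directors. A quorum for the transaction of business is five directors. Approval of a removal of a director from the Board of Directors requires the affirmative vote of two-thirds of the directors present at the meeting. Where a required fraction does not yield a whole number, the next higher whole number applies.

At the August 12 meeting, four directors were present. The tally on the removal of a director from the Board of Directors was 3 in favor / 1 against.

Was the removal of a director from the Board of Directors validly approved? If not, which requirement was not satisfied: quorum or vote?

Quorum: 4 present; quorum is 5. Not satisfied.
Vote: the removal of a director from the Board of Directors requires two-thirds of the directors present (4). 2/3 of 4 = 2.67, rounded up to 3, so 3 affirmative votes are needed; 3 voted in favor. Satisfied. (Moot — without a quorum no business can be validly transacted.)

Invalid — quorum requirement not satisfied.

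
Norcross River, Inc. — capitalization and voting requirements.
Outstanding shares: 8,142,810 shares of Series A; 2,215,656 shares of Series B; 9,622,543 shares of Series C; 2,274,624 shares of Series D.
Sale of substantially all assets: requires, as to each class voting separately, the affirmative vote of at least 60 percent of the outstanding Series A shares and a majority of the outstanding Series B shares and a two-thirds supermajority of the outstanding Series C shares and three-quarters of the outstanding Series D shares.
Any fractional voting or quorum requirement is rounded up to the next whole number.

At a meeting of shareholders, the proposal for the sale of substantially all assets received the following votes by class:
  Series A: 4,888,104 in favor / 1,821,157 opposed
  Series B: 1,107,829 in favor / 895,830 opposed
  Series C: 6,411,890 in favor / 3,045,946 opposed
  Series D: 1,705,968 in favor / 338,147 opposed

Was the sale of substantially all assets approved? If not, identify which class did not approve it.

Series A: 3/5 of 8142810 = 4885686; 4,885,686 required, 4,888,104 in favor — approved.
Series B: a majority of 2215656 is 1107829; 1,107,829 required, 1,107,829 in favor — approved.
Series C: 2/3 of 9622543 = 6415028.67, rounded up to 6415029; 6,415,029 required, 6,411,890 in favor — not approved.
Series D: 3/4 of 2274624 = 1705968; 1,705,968 required, 1,705,968 in favor — approved.

Not approved — the Series C shares did not give the required vote.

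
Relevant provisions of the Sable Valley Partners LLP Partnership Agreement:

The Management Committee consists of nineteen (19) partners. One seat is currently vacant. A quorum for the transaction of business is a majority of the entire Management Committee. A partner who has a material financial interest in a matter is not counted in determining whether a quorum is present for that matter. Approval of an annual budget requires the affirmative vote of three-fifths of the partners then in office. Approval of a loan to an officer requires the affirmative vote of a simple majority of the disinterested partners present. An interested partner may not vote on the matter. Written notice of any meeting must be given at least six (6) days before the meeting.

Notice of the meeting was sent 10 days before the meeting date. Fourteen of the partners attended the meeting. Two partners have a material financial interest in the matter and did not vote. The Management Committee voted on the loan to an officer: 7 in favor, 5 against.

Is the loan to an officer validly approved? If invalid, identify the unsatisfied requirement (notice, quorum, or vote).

Valid — all requirements satisfied.

Notice: 10 days given; 6 required (10 ≥ 6). Satisfied.
Quorum: 14 present, but the 2 interested partners do not count, leaving 12. Quorum is 10. Satisfied.
Vote: the loan to an officer requires a majority of the disinterested partners present (14 − 2 = 12). A majority of 12 is 7, so 7 affirmative votes are needed; 7 voted in favor. Satisfied.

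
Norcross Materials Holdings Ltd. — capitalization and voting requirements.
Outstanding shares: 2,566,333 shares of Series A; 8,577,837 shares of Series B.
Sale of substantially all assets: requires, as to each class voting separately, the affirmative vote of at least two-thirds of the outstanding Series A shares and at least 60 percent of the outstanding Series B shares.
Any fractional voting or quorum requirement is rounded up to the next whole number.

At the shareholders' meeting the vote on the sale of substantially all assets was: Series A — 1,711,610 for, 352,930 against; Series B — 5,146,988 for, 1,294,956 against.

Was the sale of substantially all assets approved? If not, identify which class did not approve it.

Series A: 2/3 of 2566333 = 1710888.67, rounded up to 1710889; 1,710,889 required, 1,711,610 in favor — approved.
Series B: 3/5 of 8577837 = 5146702.20, rounded up to 5146703; 5,146,703 required, 5,146,988 in favor — approved.

Approved — every class gave the required vote.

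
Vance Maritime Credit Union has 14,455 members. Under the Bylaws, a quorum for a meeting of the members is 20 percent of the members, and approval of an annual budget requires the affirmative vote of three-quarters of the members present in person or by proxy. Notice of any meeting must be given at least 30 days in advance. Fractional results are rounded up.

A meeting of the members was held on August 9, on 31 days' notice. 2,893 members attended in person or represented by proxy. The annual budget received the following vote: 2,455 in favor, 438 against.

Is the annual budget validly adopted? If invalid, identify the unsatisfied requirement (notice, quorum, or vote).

Valid — all requirements satisfied.

Notice: 31 days given; 30 required. Satisfied.
Quorum: 20% of 14,455 = 2,891; 2,893 present. Satisfied.
Vote: requires three-fourths of those present (2,893); 3/4 of 2893 = 2169.75, rounded up to 2170, so 2,170 needed; 2,455 in favor. Satisfied.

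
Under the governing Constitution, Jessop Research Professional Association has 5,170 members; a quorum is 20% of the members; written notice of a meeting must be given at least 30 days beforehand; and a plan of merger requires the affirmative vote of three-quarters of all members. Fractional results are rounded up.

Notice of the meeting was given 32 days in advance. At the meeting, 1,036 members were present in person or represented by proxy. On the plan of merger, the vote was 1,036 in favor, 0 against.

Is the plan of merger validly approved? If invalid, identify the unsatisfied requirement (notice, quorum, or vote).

Notice: 32 days given; 30 required. Satisfied.
Quorum: 20% of 5,170 = 1,034; 1,036 present. Satisfied.
Vote: requires three-fourths of all members (5,170); 3/4 of 5170 = 3877.50, rounded up to 3878, so 3,878 needed; 1,036 in favor. Not satisfied.

Invalid — vote requirement not satisfied.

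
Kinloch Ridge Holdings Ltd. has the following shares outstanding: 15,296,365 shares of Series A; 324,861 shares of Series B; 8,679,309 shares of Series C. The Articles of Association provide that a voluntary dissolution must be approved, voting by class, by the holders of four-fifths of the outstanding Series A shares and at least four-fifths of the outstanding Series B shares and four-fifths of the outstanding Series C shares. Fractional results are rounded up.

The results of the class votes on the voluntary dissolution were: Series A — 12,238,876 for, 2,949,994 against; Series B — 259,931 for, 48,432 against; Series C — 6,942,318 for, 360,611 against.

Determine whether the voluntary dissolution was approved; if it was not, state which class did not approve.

Series A: 4/5 of 15296365 = 12237092; 12,237,092 required, 12,238,876 in favor — approved.
Series B: 4/5 of 324861 = 259888.80, rounded up to 259889; 259,889 required, 259,931 in favor — approved.
Series C: 4/5 of 8679309 = 6943447.20, rounded up to 6943448; 6,943,448 required, 6,942,318 in favor — not approved.

Not approved — the Series C shares did not give the required vote.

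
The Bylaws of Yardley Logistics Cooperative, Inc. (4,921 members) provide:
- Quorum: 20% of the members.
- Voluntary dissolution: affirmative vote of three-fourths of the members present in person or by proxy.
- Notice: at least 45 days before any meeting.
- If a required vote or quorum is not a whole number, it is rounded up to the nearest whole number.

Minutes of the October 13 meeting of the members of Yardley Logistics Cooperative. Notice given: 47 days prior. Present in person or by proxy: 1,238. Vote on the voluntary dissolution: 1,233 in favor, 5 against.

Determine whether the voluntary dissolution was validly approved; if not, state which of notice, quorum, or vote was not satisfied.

Notice: 47 days given; 45 required. Satisfied.
Quorum: 20% of 4,921 = 984.20, rounded up to 985; 1,238 present. Satisfied.
Vote: requires three-fourths of those present (1,238); 3/4 of 1238 = 928.50, rounded up to 929, so 929 needed; 1,233 in favor. Satisfied.

Valid — all requirements satisfied.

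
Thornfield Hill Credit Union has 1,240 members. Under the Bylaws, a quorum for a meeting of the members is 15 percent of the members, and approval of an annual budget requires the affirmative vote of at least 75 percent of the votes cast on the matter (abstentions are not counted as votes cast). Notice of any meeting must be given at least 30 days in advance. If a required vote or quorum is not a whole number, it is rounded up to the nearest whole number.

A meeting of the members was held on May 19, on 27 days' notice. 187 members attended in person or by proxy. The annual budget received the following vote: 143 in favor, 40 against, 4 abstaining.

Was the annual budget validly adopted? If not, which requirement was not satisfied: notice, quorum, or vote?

Invalid — notice requirement not satisfied.

Notice: 27 days given; 30 required. Not satisfied.
Quorum: 15% of 1,240 = 186; 187 present. Satisfied.
Vote: requires three-fourths of the votes cast (187 − 4 abstaining = 183); 3/4 of 183 = 137.25, rounded up to 138, so 138 needed; 143 in favor. Satisfied.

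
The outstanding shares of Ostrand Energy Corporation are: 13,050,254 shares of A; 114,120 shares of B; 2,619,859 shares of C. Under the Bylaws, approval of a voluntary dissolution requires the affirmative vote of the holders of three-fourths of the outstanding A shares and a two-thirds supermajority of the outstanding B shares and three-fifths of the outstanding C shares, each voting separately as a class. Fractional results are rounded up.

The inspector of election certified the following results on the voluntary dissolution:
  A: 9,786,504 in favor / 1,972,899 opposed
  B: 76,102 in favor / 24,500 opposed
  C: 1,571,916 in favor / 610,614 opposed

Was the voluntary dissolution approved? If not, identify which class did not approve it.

Not approved — the A shares did not give the required vote.

A: 3/4 of 13050254 = 9787690.50, rounded up to 9787691; 9,787,691 required, 9,786,504 in favor — not approved.
B: 2/3 of 114120 = 76080; 76,080 required, 76,102 in favor — approved.
C: 3/5 of 2619859 = 1571915.40, rounded up to 1571916; 1,571,916 required, 1,571,916 in favor — approved.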